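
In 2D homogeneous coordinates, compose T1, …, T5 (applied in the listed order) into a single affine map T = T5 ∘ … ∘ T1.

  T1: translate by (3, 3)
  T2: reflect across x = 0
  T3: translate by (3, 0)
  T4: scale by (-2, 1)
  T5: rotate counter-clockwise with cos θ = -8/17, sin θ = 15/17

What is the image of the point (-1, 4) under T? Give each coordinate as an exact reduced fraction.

T1 translate by (3, 3): (-1, 4) → (2, 7)
T2 reflect across x = 0: (2, 7) → (-2, 7)
T3 translate by (3, 0): (-2, 7) → (1, 7)
T4 scale by (-2, 1): (1, 7) → (-2, 7)
T5 rotate counter-clockwise with cos θ = -8/17, sin θ = 15/17: (-2, 7) → (-89/17, -86/17)

T(p) = (-89/17, -86/17)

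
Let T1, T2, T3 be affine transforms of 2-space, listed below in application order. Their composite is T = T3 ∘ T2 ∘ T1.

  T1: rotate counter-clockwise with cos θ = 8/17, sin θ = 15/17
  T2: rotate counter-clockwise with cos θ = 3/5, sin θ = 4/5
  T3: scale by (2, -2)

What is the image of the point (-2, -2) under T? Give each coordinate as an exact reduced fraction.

T(p) = (452/85, 164/85)

T1 rotate counter-clockwise with cos θ = 8/17, sin θ = 15/17: (-2, -2) → (14/17, -46/17)
T2 rotate counter-clockwise with cos θ = 3/5, sin θ = 4/5: (14/17, -46/17) → (226/85, -82/85)
T3 scale by (2, -2): (226/85, -82/85) → (452/85, 164/85)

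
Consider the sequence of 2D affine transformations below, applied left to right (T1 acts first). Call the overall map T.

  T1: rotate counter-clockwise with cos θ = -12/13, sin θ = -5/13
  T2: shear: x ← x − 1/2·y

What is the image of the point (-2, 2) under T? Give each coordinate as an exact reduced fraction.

T1 rotate counter-clockwise with cos θ = -12/13, sin θ = -5/13: (-2, 2) → (34/13, -14/13)
T2 shear: x ← x − 1/2·y: (34/13, -14/13) → (41/13, -14/13)

T(p) = (41/13, -14/13)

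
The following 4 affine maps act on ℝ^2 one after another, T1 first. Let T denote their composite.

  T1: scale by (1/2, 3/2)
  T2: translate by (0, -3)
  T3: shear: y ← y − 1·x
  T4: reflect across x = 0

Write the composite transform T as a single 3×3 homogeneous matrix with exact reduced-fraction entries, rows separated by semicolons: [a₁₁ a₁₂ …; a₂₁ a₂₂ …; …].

T1 = [1/2 0 0; 0 3/2 0; 0 0 1]
T2·T1 = [1/2 0 0; 0 3/2 -3; 0 0 1]
T3·…·T1 = [1/2 0 0; -1/2 3/2 -3; 0 0 1]
T4·…·T1 = [-1/2 0 0; -1/2 3/2 -3; 0 0 1]

T = [-1/2 0 0; -1/2 3/2 -3; 0 0 1]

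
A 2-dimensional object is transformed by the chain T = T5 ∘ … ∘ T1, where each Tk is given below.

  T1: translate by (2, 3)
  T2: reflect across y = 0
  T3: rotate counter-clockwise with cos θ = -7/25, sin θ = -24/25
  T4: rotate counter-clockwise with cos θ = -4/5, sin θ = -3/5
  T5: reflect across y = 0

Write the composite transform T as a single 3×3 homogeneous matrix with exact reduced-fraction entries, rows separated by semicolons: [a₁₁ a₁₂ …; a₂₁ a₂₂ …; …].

T = [-44/125 117/125 263/125; -117/125 -44/125 -366/125; 0 0 1]

T1 = [1 0 2; 0 1 3; 0 0 1]
T2·T1 = [1 0 2; 0 -1 -3; 0 0 1]
T3·…·T1 = [-7/25 -24/25 -86/25; -24/25 7/25 -27/25; 0 0 1]
T4·…·T1 = [-44/125 117/125 263/125; 117/125 44/125 366/125; 0 0 1]
T5·…·T1 = [-44/125 117/125 263/125; -117/125 -44/125 -366/125; 0 0 1]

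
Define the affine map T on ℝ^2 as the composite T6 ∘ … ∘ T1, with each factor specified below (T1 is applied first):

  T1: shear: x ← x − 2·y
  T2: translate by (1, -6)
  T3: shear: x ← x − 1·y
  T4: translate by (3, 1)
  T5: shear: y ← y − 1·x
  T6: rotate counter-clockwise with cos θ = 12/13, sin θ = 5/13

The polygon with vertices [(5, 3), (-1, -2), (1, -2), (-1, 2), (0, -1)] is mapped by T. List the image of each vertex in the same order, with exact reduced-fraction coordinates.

T1 shear: x ← x − 2·y: (5, 3) → (-1, 3); (-1, -2) → (3, -2); (1, -2) → (5, -2); (-1, 2) → (-5, 2); (0, -1) → (2, -1)
T2 translate by (1, -6): (-1, 3) → (0, -3); (3, -2) → (4, -8); (5, -2) → (6, -8); (-5, 2) → (-4, -4); (2, -1) → (3, -7)
T3 shear: x ← x − 1·y: (0, -3) → (3, -3); (4, -8) → (12, -8); (6, -8) → (14, -8); (-4, -4) → (0, -4); (3, -7) → (10, -7)
T4 translate by (3, 1): (3, -3) → (6, -2); (12, -8) → (15, -7); (14, -8) → (17, -7); (0, -4) → (3, -3); (10, -7) → (13, -6)
T5 shear: y ← y − 1·x: (6, -2) → (6, -8); (15, -7) → (15, -22); (17, -7) → (17, -24); (3, -3) → (3, -6); (13, -6) → (13, -19)
T6 rotate counter-clockwise with cos θ = 12/13, sin θ = 5/13: (6, -8) → (112/13, -66/13); (15, -22) → (290/13, -189/13); (17, -24) → (324/13, -203/13); (3, -6) → (66/13, -57/13); (13, -19) → (251/13, -163/13)

image vertices: (112/13, -66/13), (290/13, -189/13), (324/13, -203/13), (66/13, -57/13), (251/13, -163/13)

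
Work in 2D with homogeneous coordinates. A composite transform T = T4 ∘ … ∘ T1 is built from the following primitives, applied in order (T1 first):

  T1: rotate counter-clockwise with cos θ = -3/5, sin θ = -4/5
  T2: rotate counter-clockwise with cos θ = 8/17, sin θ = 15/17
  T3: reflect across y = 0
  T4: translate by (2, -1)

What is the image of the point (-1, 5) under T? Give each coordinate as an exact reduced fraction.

T1 rotate counter-clockwise with cos θ = -3/5, sin θ = -4/5: (-1, 5) → (23/5, -11/5)
T2 rotate counter-clockwise with cos θ = 8/17, sin θ = 15/17: (23/5, -11/5) → (349/85, 257/85)
T3 reflect across y = 0: (349/85, 257/85) → (349/85, -257/85)
T4 translate by (2, -1): (349/85, -257/85) → (519/85, -342/85)

T(p) = (519/85, -342/85)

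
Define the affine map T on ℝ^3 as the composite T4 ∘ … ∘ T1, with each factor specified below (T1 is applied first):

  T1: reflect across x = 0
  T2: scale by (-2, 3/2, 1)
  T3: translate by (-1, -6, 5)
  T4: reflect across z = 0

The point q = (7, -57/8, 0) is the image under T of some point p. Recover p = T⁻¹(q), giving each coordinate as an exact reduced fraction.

p = (4, -3/4, -5)

T1 = [-1 0 0 0; 0 1 0 0; 0 0 1 0; 0 0 0 1]
T2·T1 = [2 0 0 0; 0 3/2 0 0; 0 0 1 0; 0 0 0 1]
T3·…·T1 = [2 0 0 -1; 0 3/2 0 -6; 0 0 1 5; 0 0 0 1]
T4·…·T1 = [2 0 0 -1; 0 3/2 0 -6; 0 0 -1 -5; 0 0 0 1]
det M = -3; M⁻¹ = [1/2 0 0 1/2; 0 2/3 0 4; 0 0 -1 -5; 0 0 0 1]
M⁻¹ · (7, -57/8, 0)ᵀ = (4, -3/4, -5)ᵀ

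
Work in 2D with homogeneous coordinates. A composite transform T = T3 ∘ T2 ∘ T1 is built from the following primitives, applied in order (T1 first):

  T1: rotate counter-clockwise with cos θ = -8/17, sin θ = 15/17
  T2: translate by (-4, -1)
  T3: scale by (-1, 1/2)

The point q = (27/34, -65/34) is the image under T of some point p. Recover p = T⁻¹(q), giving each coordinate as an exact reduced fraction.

p = (-4, -3/2)

T1 = [-8/17 -15/17 0; 15/17 -8/17 0; 0 0 1]
T2·T1 = [-8/17 -15/17 -4; 15/17 -8/17 -1; 0 0 1]
T3·…·T1 = [8/17 15/17 4; 15/34 -4/17 -1/2; 0 0 1]
det M = -1/2; M⁻¹ = [8/17 30/17 -1; 15/17 -16/17 -4; 0 0 1]
M⁻¹ · (27/34, -65/34)ᵀ = (-4, -3/2)ᵀ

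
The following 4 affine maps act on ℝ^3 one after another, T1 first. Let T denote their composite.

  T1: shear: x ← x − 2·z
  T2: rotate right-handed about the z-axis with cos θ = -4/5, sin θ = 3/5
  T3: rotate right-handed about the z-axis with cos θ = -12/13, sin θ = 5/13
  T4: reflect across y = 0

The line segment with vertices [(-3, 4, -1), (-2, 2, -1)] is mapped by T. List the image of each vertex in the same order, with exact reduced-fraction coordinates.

T1 shear: x ← x − 2·z: (-3, 4, -1) → (-1, 4, -1); (-2, 2, -1) → (0, 2, -1)
T2 rotate right-handed about the z-axis with cos θ = -4/5, sin θ = 3/5: (-1, 4, -1) → (-8/5, -19/5, -1); (0, 2, -1) → (-6/5, -8/5, -1)
T3 rotate right-handed about the z-axis with cos θ = -12/13, sin θ = 5/13: (-8/5, -19/5, -1) → (191/65, 188/65, -1); (-6/5, -8/5, -1) → (112/65, 66/65, -1)
T4 reflect across y = 0: (191/65, 188/65, -1) → (191/65, -188/65, -1); (112/65, 66/65, -1) → (112/65, -66/65, -1)

image vertices: (191/65, -188/65, -1), (112/65, -66/65, -1)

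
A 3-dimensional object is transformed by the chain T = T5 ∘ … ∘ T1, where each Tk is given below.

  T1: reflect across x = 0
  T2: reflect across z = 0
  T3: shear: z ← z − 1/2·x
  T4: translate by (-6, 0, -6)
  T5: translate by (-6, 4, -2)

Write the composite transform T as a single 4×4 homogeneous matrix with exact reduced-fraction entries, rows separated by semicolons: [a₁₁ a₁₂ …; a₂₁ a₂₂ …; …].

T = [-1 0 0 -12; 0 1 0 4; 1/2 0 -1 -8; 0 0 0 1]

T1 = [-1 0 0 0; 0 1 0 0; 0 0 1 0; 0 0 0 1]
T2·T1 = [-1 0 0 0; 0 1 0 0; 0 0 -1 0; 0 0 0 1]
T3·…·T1 = [-1 0 0 0; 0 1 0 0; 1/2 0 -1 0; 0 0 0 1]
T4·…·T1 = [-1 0 0 -6; 0 1 0 0; 1/2 0 -1 -6; 0 0 0 1]
T5·…·T1 = [-1 0 0 -12; 0 1 0 4; 1/2 0 -1 -8; 0 0 0 1]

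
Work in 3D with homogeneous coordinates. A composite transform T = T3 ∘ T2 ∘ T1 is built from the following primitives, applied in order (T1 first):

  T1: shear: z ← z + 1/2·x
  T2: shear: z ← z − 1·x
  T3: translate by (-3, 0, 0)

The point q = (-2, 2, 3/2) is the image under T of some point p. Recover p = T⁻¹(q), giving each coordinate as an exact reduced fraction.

T1 = [1 0 0 0; 0 1 0 0; 1/2 0 1 0; 0 0 0 1]
T2·T1 = [1 0 0 0; 0 1 0 0; -1/2 0 1 0; 0 0 0 1]
T3·…·T1 = [1 0 0 -3; 0 1 0 0; -1/2 0 1 0; 0 0 0 1]
det M = 1; M⁻¹ = [1 0 0 3; 0 1 0 0; 1/2 0 1 3/2; 0 0 0 1]
M⁻¹ · (-2, 2, 3/2)ᵀ = (1, 2, 2)ᵀ

p = (1, 2, 2)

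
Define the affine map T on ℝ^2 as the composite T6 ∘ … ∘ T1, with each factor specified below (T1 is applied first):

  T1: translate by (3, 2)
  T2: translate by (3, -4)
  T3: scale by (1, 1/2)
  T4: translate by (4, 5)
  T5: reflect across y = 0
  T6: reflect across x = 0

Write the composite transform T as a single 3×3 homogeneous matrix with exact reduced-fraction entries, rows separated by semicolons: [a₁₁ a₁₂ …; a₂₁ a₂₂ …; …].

T1 = [1 0 3; 0 1 2; 0 0 1]
T2·T1 = [1 0 6; 0 1 -2; 0 0 1]
T3·…·T1 = [1 0 6; 0 1/2 -1; 0 0 1]
T4·…·T1 = [1 0 10; 0 1/2 4; 0 0 1]
T5·…·T1 = [1 0 10; 0 -1/2 -4; 0 0 1]
T6·…·T1 = [-1 0 -10; 0 -1/2 -4; 0 0 1]

T = [-1 0 -10; 0 -1/2 -4; 0 0 1]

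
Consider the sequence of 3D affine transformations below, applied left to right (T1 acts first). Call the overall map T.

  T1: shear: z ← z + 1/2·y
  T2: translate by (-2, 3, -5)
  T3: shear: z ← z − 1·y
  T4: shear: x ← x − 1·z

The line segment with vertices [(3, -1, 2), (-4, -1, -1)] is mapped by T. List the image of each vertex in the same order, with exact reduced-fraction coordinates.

T1 shear: z ← z + 1/2·y: (3, -1, 2) → (3, -1, 3/2); (-4, -1, -1) → (-4, -1, -3/2)
T2 translate by (-2, 3, -5): (3, -1, 3/2) → (1, 2, -7/2); (-4, -1, -3/2) → (-6, 2, -13/2)
T3 shear: z ← z − 1·y: (1, 2, -7/2) → (1, 2, -11/2); (-6, 2, -13/2) → (-6, 2, -17/2)
T4 shear: x ← x − 1·z: (1, 2, -11/2) → (13/2, 2, -11/2); (-6, 2, -17/2) → (5/2, 2, -17/2)

image vertices: (13/2, 2, -11/2), (5/2, 2, -17/2)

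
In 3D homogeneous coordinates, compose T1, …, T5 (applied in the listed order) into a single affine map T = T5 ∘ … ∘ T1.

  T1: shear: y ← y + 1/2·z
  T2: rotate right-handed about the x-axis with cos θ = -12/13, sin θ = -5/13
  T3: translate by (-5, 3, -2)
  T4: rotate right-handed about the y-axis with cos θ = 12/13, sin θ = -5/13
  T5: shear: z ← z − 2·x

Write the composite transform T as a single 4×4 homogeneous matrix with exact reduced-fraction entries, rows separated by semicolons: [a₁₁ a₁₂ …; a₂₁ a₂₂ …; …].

T = [12/13 25/169 145/338 -50/13; 0 -12/13 -1/13 3; -19/13 -110/169 -319/169 51/13; 0 0 0 1]

T1 = [1 0 0 0; 0 1 1/2 0; 0 0 1 0; 0 0 0 1]
T2·T1 = [1 0 0 0; 0 -12/13 -1/13 0; 0 -5/13 -29/26 0; 0 0 0 1]
T3·…·T1 = [1 0 0 -5; 0 -12/13 -1/13 3; 0 -5/13 -29/26 -2; 0 0 0 1]
T4·…·T1 = [12/13 25/169 145/338 -50/13; 0 -12/13 -1/13 3; 5/13 -60/169 -174/169 -49/13; 0 0 0 1]
T5·…·T1 = [12/13 25/169 145/338 -50/13; 0 -12/13 -1/13 3; -19/13 -110/169 -319/169 51/13; 0 0 0 1]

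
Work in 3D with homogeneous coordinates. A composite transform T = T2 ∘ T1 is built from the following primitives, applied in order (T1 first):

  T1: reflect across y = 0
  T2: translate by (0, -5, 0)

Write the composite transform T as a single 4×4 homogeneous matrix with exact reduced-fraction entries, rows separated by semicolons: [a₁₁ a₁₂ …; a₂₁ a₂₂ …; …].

T1 = [1 0 0 0; 0 -1 0 0; 0 0 1 0; 0 0 0 1]
T2·T1 = [1 0 0 0; 0 -1 0 -5; 0 0 1 0; 0 0 0 1]

T = [1 0 0 0; 0 -1 0 -5; 0 0 1 0; 0 0 0 1]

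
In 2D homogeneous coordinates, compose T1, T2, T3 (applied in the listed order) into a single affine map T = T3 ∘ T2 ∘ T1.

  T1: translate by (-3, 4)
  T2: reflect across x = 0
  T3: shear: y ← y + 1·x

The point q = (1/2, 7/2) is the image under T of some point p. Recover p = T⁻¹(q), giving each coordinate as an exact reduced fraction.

T1 = [1 0 -3; 0 1 4; 0 0 1]
T2·T1 = [-1 0 3; 0 1 4; 0 0 1]
T3·…·T1 = [-1 0 3; -1 1 7; 0 0 1]
det M = -1; M⁻¹ = [-1 0 3; -1 1 -4; 0 0 1]
M⁻¹ · (1/2, 7/2)ᵀ = (5/2, -1)ᵀ

p = (5/2, -1)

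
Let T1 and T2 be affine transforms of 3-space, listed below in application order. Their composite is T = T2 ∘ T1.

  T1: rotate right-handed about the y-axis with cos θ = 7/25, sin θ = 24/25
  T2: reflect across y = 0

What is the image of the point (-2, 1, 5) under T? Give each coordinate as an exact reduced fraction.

T1 rotate right-handed about the y-axis with cos θ = 7/25, sin θ = 24/25: (-2, 1, 5) → (106/25, 1, 83/25)
T2 reflect across y = 0: (106/25, 1, 83/25) → (106/25, -1, 83/25)

T(p) = (106/25, -1, 83/25)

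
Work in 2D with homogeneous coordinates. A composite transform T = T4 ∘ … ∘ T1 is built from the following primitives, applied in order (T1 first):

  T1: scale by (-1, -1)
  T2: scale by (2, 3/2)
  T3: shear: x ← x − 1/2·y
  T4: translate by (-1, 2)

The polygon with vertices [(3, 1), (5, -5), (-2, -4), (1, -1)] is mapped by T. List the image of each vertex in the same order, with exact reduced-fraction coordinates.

image vertices: (-25/4, 1/2), (-59/4, 19/2), (0, 8), (-15/4, 7/2)

T1 scale by (-1, -1): (3, 1) → (-3, -1); (5, -5) → (-5, 5); (-2, -4) → (2, 4); (1, -1) → (-1, 1)
T2 scale by (2, 3/2): (-3, -1) → (-6, -3/2); (-5, 5) → (-10, 15/2); (2, 4) → (4, 6); (-1, 1) → (-2, 3/2)
T3 shear: x ← x − 1/2·y: (-6, -3/2) → (-21/4, -3/2); (-10, 15/2) → (-55/4, 15/2); (4, 6) → (1, 6); (-2, 3/2) → (-11/4, 3/2)
T4 translate by (-1, 2): (-21/4, -3/2) → (-25/4, 1/2); (-55/4, 15/2) → (-59/4, 19/2); (1, 6) → (0, 8); (-11/4, 3/2) → (-15/4, 7/2)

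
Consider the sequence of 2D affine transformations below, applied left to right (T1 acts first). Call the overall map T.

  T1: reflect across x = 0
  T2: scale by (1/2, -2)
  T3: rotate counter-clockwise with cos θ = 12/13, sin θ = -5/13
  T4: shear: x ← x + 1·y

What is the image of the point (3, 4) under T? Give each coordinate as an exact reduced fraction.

T(p) = (-293/26, -177/26)

T1 reflect across x = 0: (3, 4) → (-3, 4)
T2 scale by (1/2, -2): (-3, 4) → (-3/2, -8)
T3 rotate counter-clockwise with cos θ = 12/13, sin θ = -5/13: (-3/2, -8) → (-58/13, -177/26)
T4 shear: x ← x + 1·y: (-58/13, -177/26) → (-293/26, -177/26)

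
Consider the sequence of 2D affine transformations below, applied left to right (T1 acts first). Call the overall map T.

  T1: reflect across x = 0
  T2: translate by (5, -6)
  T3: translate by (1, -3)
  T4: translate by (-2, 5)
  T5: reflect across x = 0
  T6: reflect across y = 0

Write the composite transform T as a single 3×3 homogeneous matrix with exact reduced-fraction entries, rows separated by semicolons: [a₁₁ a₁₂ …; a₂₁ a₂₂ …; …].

T1 = [-1 0 0; 0 1 0; 0 0 1]
T2·T1 = [-1 0 5; 0 1 -6; 0 0 1]
T3·…·T1 = [-1 0 6; 0 1 -9; 0 0 1]
T4·…·T1 = [-1 0 4; 0 1 -4; 0 0 1]
T5·…·T1 = [1 0 -4; 0 1 -4; 0 0 1]
T6·…·T1 = [1 0 -4; 0 -1 4; 0 0 1]

T = [1 0 -4; 0 -1 4; 0 0 1]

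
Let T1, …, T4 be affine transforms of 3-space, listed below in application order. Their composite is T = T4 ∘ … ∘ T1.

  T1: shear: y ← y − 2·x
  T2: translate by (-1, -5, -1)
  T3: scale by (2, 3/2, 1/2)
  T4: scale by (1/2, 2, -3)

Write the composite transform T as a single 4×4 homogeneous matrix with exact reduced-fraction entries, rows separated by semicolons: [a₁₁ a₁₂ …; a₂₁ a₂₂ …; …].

T = [1 0 0 -1; -6 3 0 -15; 0 0 -3/2 3/2; 0 0 0 1]

T1 = [1 0 0 0; -2 1 0 0; 0 0 1 0; 0 0 0 1]
T2·T1 = [1 0 0 -1; -2 1 0 -5; 0 0 1 -1; 0 0 0 1]
T3·…·T1 = [2 0 0 -2; -3 3/2 0 -15/2; 0 0 1/2 -1/2; 0 0 0 1]
T4·…·T1 = [1 0 0 -1; -6 3 0 -15; 0 0 -3/2 3/2; 0 0 0 1]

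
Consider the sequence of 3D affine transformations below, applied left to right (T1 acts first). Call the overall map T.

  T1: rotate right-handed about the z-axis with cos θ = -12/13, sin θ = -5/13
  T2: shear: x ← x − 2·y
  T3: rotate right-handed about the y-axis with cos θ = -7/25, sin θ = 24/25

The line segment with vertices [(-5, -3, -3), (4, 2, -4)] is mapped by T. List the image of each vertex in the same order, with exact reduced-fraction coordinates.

image vertices: (-397/325, 61/13, 2121/325), (-1598/325, -44/13, -836/325)

T1 rotate right-handed about the z-axis with cos θ = -12/13, sin θ = -5/13: (-5, -3, -3) → (45/13, 61/13, -3); (4, 2, -4) → (-38/13, -44/13, -4)
T2 shear: x ← x − 2·y: (45/13, 61/13, -3) → (-77/13, 61/13, -3); (-38/13, -44/13, -4) → (50/13, -44/13, -4)
T3 rotate right-handed about the y-axis with cos θ = -7/25, sin θ = 24/25: (-77/13, 61/13, -3) → (-397/325, 61/13, 2121/325); (50/13, -44/13, -4) → (-1598/325, -44/13, -836/325)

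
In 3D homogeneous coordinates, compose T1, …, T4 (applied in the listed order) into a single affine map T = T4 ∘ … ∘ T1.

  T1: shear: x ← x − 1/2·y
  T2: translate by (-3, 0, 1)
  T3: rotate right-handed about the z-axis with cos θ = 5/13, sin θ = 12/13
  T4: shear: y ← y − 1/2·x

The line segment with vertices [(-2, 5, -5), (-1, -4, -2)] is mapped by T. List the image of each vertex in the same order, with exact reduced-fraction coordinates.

T1 shear: x ← x − 1/2·y: (-2, 5, -5) → (-9/2, 5, -5); (-1, -4, -2) → (1, -4, -2)
T2 translate by (-3, 0, 1): (-9/2, 5, -5) → (-15/2, 5, -4); (1, -4, -2) → (-2, -4, -1)
T3 rotate right-handed about the z-axis with cos θ = 5/13, sin θ = 12/13: (-15/2, 5, -4) → (-15/2, -5, -4); (-2, -4, -1) → (38/13, -44/13, -1)
T4 shear: y ← y − 1/2·x: (-15/2, -5, -4) → (-15/2, -5/4, -4); (38/13, -44/13, -1) → (38/13, -63/13, -1)

image vertices: (-15/2, -5/4, -4), (38/13, -63/13, -1)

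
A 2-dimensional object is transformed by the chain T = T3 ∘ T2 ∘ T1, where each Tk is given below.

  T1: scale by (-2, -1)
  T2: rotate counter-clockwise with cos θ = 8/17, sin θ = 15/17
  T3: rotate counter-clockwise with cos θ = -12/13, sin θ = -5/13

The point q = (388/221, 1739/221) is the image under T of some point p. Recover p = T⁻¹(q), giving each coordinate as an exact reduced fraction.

p = (4, -1)

T1 = [-2 0 0; 0 -1 0; 0 0 1]
T2·T1 = [-16/17 15/17 0; -30/17 -8/17 0; 0 0 1]
T3·…·T1 = [42/221 -220/221 0; 440/221 21/221 0; 0 0 1]
det M = 2; M⁻¹ = [21/442 110/221 0; -220/221 21/221 0; 0 0 1]
M⁻¹ · (388/221, 1739/221)ᵀ = (4, -1)ᵀ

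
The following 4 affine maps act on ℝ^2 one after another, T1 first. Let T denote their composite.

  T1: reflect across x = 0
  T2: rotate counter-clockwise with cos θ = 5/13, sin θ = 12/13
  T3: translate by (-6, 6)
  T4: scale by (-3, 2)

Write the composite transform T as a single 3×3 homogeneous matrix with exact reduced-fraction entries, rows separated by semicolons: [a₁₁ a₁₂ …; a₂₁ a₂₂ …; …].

T1 = [-1 0 0; 0 1 0; 0 0 1]
T2·T1 = [-5/13 -12/13 0; -12/13 5/13 0; 0 0 1]
T3·…·T1 = [-5/13 -12/13 -6; -12/13 5/13 6; 0 0 1]
T4·…·T1 = [15/13 36/13 18; -24/13 10/13 12; 0 0 1]

T = [15/13 36/13 18; -24/13 10/13 12; 0 0 1]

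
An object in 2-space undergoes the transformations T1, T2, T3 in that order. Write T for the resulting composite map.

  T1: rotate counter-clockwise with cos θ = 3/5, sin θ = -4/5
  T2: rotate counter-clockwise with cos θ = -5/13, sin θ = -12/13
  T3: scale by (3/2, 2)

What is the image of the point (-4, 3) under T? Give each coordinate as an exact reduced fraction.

T1 rotate counter-clockwise with cos θ = 3/5, sin θ = -4/5: (-4, 3) → (0, 5)
T2 rotate counter-clockwise with cos θ = -5/13, sin θ = -12/13: (0, 5) → (60/13, -25/13)
T3 scale by (3/2, 2): (60/13, -25/13) → (90/13, -50/13)

T(p) = (90/13, -50/13)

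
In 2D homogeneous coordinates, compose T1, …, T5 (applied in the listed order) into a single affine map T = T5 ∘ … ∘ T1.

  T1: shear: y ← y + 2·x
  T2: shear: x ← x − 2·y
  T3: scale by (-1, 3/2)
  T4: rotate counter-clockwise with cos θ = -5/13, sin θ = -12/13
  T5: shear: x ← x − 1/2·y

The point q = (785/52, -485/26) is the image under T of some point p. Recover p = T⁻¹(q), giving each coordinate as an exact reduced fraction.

T1 = [1 0 0; 2 1 0; 0 0 1]
T2·T1 = [-3 -2 0; 2 1 0; 0 0 1]
T3·…·T1 = [3 2 0; 3 3/2 0; 0 0 1]
T4·…·T1 = [21/13 8/13 0; -51/13 -63/26 0; 0 0 1]
T5·…·T1 = [93/26 95/52 0; -51/13 -63/26 0; 0 0 1]
det M = -3/2; M⁻¹ = [21/13 95/78 0; -34/13 -31/13 0; 0 0 1]
M⁻¹ · (785/52, -485/26)ᵀ = (5/3, 5)ᵀ

p = (5/3, 5)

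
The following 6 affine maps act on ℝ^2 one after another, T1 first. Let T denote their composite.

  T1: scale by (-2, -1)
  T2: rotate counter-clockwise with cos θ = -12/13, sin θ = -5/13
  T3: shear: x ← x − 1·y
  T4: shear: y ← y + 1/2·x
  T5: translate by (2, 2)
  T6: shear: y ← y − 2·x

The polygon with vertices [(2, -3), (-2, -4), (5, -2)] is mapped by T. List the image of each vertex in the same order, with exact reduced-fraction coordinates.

T1 scale by (-2, -1): (2, -3) → (-4, 3); (-2, -4) → (4, 4); (5, -2) → (-10, 2)
T2 rotate counter-clockwise with cos θ = -12/13, sin θ = -5/13: (-4, 3) → (63/13, -16/13); (4, 4) → (-28/13, -68/13); (-10, 2) → (10, 2)
T3 shear: x ← x − 1·y: (63/13, -16/13) → (79/13, -16/13); (-28/13, -68/13) → (40/13, -68/13); (10, 2) → (8, 2)
T4 shear: y ← y + 1/2·x: (79/13, -16/13) → (79/13, 47/26); (40/13, -68/13) → (40/13, -48/13); (8, 2) → (8, 6)
T5 translate by (2, 2): (79/13, 47/26) → (105/13, 99/26); (40/13, -48/13) → (66/13, -22/13); (8, 6) → (10, 8)
T6 shear: y ← y − 2·x: (105/13, 99/26) → (105/13, -321/26); (66/13, -22/13) → (66/13, -154/13); (10, 8) → (10, -12)

image vertices: (105/13, -321/26), (66/13, -154/13), (10, -12)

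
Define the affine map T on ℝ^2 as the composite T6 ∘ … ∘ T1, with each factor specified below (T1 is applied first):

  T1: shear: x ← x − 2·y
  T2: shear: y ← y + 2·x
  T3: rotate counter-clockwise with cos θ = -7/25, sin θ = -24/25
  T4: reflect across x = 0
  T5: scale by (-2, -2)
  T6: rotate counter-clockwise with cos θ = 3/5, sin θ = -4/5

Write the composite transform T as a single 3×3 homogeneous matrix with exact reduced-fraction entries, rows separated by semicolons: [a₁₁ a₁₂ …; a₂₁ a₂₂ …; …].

T = [22/5 -36/5 0; -4/5 2/5 0; 0 0 1]

T1 = [1 -2 0; 0 1 0; 0 0 1]
T2·T1 = [1 -2 0; 2 -3 0; 0 0 1]
T3·…·T1 = [41/25 -58/25 0; -38/25 69/25 0; 0 0 1]
T4·…·T1 = [-41/25 58/25 0; -38/25 69/25 0; 0 0 1]
T5·…·T1 = [82/25 -116/25 0; 76/25 -138/25 0; 0 0 1]
T6·…·T1 = [22/5 -36/5 0; -4/5 2/5 0; 0 0 1]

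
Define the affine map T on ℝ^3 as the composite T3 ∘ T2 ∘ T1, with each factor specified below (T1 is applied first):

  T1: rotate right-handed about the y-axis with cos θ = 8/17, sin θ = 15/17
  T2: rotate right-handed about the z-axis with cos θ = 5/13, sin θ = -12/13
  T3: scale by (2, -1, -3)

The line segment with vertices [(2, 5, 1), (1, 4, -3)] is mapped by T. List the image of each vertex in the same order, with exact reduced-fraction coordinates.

image vertices: (2350/221, -53/221, 66/17), (1262/221, -784/221, 117/17)

T1 rotate right-handed about the y-axis with cos θ = 8/17, sin θ = 15/17: (2, 5, 1) → (31/17, 5, -22/17); (1, 4, -3) → (-37/17, 4, -39/17)
T2 rotate right-handed about the z-axis with cos θ = 5/13, sin θ = -12/13: (31/17, 5, -22/17) → (1175/221, 53/221, -22/17); (-37/17, 4, -39/17) → (631/221, 784/221, -39/17)
T3 scale by (2, -1, -3): (1175/221, 53/221, -22/17) → (2350/221, -53/221, 66/17); (631/221, 784/221, -39/17) → (1262/221, -784/221, 117/17)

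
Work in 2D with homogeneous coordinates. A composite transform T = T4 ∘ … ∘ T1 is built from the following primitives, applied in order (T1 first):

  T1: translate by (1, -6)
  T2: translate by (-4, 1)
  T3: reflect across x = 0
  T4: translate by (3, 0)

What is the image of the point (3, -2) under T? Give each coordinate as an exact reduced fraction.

T1 translate by (1, -6): (3, -2) → (4, -8)
T2 translate by (-4, 1): (4, -8) → (0, -7)
T3 reflect across x = 0: (0, -7) → (0, -7)
T4 translate by (3, 0): (0, -7) → (3, -7)

T(p) = (3, -7)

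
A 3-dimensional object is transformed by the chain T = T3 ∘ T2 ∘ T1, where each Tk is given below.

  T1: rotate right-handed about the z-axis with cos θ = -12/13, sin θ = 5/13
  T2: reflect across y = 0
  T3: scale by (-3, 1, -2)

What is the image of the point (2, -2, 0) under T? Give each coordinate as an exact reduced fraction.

T(p) = (42/13, -34/13, 0)

T1 rotate right-handed about the z-axis with cos θ = -12/13, sin θ = 5/13: (2, -2, 0) → (-14/13, 34/13, 0)
T2 reflect across y = 0: (-14/13, 34/13, 0) → (-14/13, -34/13, 0)
T3 scale by (-3, 1, -2): (-14/13, -34/13, 0) → (42/13, -34/13, 0)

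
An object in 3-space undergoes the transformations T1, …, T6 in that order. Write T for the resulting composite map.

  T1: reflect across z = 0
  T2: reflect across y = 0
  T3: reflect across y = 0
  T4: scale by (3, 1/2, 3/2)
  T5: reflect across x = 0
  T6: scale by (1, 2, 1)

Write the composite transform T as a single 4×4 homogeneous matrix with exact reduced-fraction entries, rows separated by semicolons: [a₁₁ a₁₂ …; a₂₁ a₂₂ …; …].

T = [-3 0 0 0; 0 1 0 0; 0 0 -3/2 0; 0 0 0 1]

T1 = [1 0 0 0; 0 1 0 0; 0 0 -1 0; 0 0 0 1]
T2·T1 = [1 0 0 0; 0 -1 0 0; 0 0 -1 0; 0 0 0 1]
T3·…·T1 = [1 0 0 0; 0 1 0 0; 0 0 -1 0; 0 0 0 1]
T4·…·T1 = [3 0 0 0; 0 1/2 0 0; 0 0 -3/2 0; 0 0 0 1]
T5·…·T1 = [-3 0 0 0; 0 1/2 0 0; 0 0 -3/2 0; 0 0 0 1]
T6·…·T1 = [-3 0 0 0; 0 1 0 0; 0 0 -3/2 0; 0 0 0 1]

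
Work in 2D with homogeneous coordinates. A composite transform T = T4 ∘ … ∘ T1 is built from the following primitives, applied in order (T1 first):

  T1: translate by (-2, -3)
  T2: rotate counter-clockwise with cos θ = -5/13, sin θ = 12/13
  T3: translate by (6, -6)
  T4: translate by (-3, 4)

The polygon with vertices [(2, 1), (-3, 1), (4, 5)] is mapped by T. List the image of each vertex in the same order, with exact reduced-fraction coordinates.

T1 translate by (-2, -3): (2, 1) → (0, -2); (-3, 1) → (-5, -2); (4, 5) → (2, 2)
T2 rotate counter-clockwise with cos θ = -5/13, sin θ = 12/13: (0, -2) → (24/13, 10/13); (-5, -2) → (49/13, -50/13); (2, 2) → (-34/13, 14/13)
T3 translate by (6, -6): (24/13, 10/13) → (102/13, -68/13); (49/13, -50/13) → (127/13, -128/13); (-34/13, 14/13) → (44/13, -64/13)
T4 translate by (-3, 4): (102/13, -68/13) → (63/13, -16/13); (127/13, -128/13) → (88/13, -76/13); (44/13, -64/13) → (5/13, -12/13)

image vertices: (63/13, -16/13), (88/13, -76/13), (5/13, -12/13)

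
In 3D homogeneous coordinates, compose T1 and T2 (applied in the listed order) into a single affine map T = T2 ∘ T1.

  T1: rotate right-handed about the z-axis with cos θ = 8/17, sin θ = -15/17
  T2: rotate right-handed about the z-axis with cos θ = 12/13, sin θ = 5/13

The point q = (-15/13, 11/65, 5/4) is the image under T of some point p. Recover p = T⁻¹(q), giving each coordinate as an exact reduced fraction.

p = (-1, -3/5, 5/4)

T1 = [8/17 15/17 0 0; -15/17 8/17 0 0; 0 0 1 0; 0 0 0 1]
T2·T1 = [171/221 140/221 0 0; -140/221 171/221 0 0; 0 0 1 0; 0 0 0 1]
det M = 1; M⁻¹ = [171/221 -140/221 0 0; 140/221 171/221 0 0; 0 0 1 0; 0 0 0 1]
M⁻¹ · (-15/13, 11/65, 5/4)ᵀ = (-1, -3/5, 5/4)ᵀ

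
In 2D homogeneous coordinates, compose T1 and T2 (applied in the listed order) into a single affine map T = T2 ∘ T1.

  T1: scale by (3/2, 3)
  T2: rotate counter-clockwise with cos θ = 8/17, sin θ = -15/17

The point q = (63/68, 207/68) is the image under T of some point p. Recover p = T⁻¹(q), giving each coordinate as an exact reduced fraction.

p = (-3/2, 3/4)

T1 = [3/2 0 0; 0 3 0; 0 0 1]
T2·T1 = [12/17 45/17 0; -45/34 24/17 0; 0 0 1]
det M = 9/2; M⁻¹ = [16/51 -10/17 0; 5/17 8/51 0; 0 0 1]
M⁻¹ · (63/68, 207/68)ᵀ = (-3/2, 3/4)ᵀ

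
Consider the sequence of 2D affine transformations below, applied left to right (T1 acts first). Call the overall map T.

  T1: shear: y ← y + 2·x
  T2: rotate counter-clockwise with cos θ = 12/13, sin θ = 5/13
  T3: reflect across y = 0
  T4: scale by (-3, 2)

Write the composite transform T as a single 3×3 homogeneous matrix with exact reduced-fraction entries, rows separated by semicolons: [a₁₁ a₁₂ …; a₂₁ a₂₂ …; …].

T = [-6/13 15/13 0; -58/13 -24/13 0; 0 0 1]

T1 = [1 0 0; 2 1 0; 0 0 1]
T2·T1 = [2/13 -5/13 0; 29/13 12/13 0; 0 0 1]
T3·…·T1 = [2/13 -5/13 0; -29/13 -12/13 0; 0 0 1]
T4·…·T1 = [-6/13 15/13 0; -58/13 -24/13 0; 0 0 1]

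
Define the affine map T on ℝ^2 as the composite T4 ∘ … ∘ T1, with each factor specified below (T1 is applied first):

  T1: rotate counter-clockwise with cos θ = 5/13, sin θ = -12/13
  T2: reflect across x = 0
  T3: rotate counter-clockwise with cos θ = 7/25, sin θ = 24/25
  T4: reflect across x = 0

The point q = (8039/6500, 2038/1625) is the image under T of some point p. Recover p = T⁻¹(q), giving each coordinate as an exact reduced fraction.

T1 = [5/13 12/13 0; -12/13 5/13 0; 0 0 1]
T2·T1 = [-5/13 -12/13 0; -12/13 5/13 0; 0 0 1]
T3·…·T1 = [253/325 -204/325 0; -204/325 -253/325 0; 0 0 1]
T4·…·T1 = [-253/325 204/325 0; -204/325 -253/325 0; 0 0 1]
det M = 1; M⁻¹ = [-253/325 -204/325 0; 204/325 -253/325 0; 0 0 1]
M⁻¹ · (8039/6500, 2038/1625)ᵀ = (-7/4, -1/5)ᵀ

p = (-7/4, -1/5)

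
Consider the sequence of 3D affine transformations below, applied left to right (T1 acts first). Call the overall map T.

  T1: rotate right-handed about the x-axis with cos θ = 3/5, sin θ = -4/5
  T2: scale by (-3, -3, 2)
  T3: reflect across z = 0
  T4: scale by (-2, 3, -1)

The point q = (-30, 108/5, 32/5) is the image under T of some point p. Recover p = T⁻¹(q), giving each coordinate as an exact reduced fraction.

T1 = [1 0 0 0; 0 3/5 4/5 0; 0 -4/5 3/5 0; 0 0 0 1]
T2·T1 = [-3 0 0 0; 0 -9/5 -12/5 0; 0 -8/5 6/5 0; 0 0 0 1]
T3·…·T1 = [-3 0 0 0; 0 -9/5 -12/5 0; 0 8/5 -6/5 0; 0 0 0 1]
T4·…·T1 = [6 0 0 0; 0 -27/5 -36/5 0; 0 -8/5 6/5 0; 0 0 0 1]
det M = -108; M⁻¹ = [1/6 0 0 0; 0 -1/15 -2/5 0; 0 -4/45 3/10 0; 0 0 0 1]
M⁻¹ · (-30, 108/5, 32/5)ᵀ = (-5, -4, 0)ᵀ

p = (-5, -4, 0)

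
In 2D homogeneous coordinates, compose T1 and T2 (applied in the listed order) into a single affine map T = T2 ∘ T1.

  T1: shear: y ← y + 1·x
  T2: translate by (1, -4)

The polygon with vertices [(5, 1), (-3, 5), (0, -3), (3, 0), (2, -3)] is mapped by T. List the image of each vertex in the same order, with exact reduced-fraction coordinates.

T1 shear: y ← y + 1·x: (5, 1) → (5, 6); (-3, 5) → (-3, 2); (0, -3) → (0, -3); (3, 0) → (3, 3); (2, -3) → (2, -1)
T2 translate by (1, -4): (5, 6) → (6, 2); (-3, 2) → (-2, -2); (0, -3) → (1, -7); (3, 3) → (4, -1); (2, -1) → (3, -5)

image vertices: (6, 2), (-2, -2), (1, -7), (4, -1), (3, -5)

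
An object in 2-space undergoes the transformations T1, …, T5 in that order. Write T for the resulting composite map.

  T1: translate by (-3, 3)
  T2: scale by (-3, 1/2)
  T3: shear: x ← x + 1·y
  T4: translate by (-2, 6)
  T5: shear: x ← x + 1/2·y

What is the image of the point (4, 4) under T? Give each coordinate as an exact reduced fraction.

T1 translate by (-3, 3): (4, 4) → (1, 7)
T2 scale by (-3, 1/2): (1, 7) → (-3, 7/2)
T3 shear: x ← x + 1·y: (-3, 7/2) → (1/2, 7/2)
T4 translate by (-2, 6): (1/2, 7/2) → (-3/2, 19/2)
T5 shear: x ← x + 1/2·y: (-3/2, 19/2) → (13/4, 19/2)

T(p) = (13/4, 19/2)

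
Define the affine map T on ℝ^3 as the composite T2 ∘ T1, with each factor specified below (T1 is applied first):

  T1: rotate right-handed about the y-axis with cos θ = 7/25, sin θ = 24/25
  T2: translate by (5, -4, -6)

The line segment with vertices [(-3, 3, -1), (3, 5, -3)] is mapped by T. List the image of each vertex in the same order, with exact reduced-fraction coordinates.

T1 rotate right-handed about the y-axis with cos θ = 7/25, sin θ = 24/25: (-3, 3, -1) → (-9/5, 3, 13/5); (3, 5, -3) → (-51/25, 5, -93/25)
T2 translate by (5, -4, -6): (-9/5, 3, 13/5) → (16/5, -1, -17/5); (-51/25, 5, -93/25) → (74/25, 1, -243/25)

image vertices: (16/5, -1, -17/5), (74/25, 1, -243/25)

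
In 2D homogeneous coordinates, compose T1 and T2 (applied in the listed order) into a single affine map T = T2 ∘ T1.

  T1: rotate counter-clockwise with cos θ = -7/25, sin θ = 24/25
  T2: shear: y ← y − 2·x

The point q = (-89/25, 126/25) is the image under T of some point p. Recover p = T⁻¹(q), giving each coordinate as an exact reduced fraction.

p = (-1, 4)

T1 = [-7/25 -24/25 0; 24/25 -7/25 0; 0 0 1]
T2·T1 = [-7/25 -24/25 0; 38/25 41/25 0; 0 0 1]
det M = 1; M⁻¹ = [41/25 24/25 0; -38/25 -7/25 0; 0 0 1]
M⁻¹ · (-89/25, 126/25)ᵀ = (-1, 4)ᵀ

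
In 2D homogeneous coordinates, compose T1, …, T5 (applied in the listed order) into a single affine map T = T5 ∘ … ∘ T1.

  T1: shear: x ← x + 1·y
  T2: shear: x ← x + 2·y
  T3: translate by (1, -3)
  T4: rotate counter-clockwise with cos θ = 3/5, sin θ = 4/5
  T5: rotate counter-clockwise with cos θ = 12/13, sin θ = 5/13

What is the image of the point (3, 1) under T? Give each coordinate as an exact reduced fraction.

T(p) = (238/65, 409/65)

T1 shear: x ← x + 1·y: (3, 1) → (4, 1)
T2 shear: x ← x + 2·y: (4, 1) → (6, 1)
T3 translate by (1, -3): (6, 1) → (7, -2)
T4 rotate counter-clockwise with cos θ = 3/5, sin θ = 4/5: (7, -2) → (29/5, 22/5)
T5 rotate counter-clockwise with cos θ = 12/13, sin θ = 5/13: (29/5, 22/5) → (238/65, 409/65)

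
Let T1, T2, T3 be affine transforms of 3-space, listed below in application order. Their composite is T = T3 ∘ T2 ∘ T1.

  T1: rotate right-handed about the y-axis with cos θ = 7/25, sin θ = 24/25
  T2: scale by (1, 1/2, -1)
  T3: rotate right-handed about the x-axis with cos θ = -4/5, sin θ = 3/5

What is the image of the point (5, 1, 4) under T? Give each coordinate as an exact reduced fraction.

T1 rotate right-handed about the y-axis with cos θ = 7/25, sin θ = 24/25: (5, 1, 4) → (131/25, 1, -92/25)
T2 scale by (1, 1/2, -1): (131/25, 1, -92/25) → (131/25, 1/2, 92/25)
T3 rotate right-handed about the x-axis with cos θ = -4/5, sin θ = 3/5: (131/25, 1/2, 92/25) → (131/25, -326/125, -661/250)

T(p) = (131/25, -326/125, -661/250)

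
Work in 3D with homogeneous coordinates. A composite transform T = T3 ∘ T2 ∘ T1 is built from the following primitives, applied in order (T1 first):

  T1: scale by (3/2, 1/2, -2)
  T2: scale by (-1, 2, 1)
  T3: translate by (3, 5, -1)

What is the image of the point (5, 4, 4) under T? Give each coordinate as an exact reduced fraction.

T(p) = (-9/2, 9, -9)

T1 scale by (3/2, 1/2, -2): (5, 4, 4) → (15/2, 2, -8)
T2 scale by (-1, 2, 1): (15/2, 2, -8) → (-15/2, 4, -8)
T3 translate by (3, 5, -1): (-15/2, 4, -8) → (-9/2, 9, -9)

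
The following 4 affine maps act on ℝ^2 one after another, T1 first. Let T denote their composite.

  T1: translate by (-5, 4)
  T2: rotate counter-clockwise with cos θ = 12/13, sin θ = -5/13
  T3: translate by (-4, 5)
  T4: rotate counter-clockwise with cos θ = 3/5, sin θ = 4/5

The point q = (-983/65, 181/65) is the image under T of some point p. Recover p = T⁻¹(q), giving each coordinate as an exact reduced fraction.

T1 = [1 0 -5; 0 1 4; 0 0 1]
T2·T1 = [12/13 5/13 -40/13; -5/13 12/13 73/13; 0 0 1]
T3·…·T1 = [12/13 5/13 -92/13; -5/13 12/13 138/13; 0 0 1]
T4·…·T1 = [56/65 -33/65 -828/65; 33/65 56/65 46/65; 0 0 1]
det M = 1; M⁻¹ = [56/65 33/65 138/13; -33/65 56/65 -92/13; 0 0 1]
M⁻¹ · (-983/65, 181/65)ᵀ = (-1, 3)ᵀ

p = (-1, 3)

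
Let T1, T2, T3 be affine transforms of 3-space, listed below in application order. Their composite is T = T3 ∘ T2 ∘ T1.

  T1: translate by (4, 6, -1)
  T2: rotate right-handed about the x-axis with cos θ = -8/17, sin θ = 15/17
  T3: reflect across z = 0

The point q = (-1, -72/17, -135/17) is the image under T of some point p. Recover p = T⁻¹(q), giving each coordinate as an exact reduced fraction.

T1 = [1 0 0 4; 0 1 0 6; 0 0 1 -1; 0 0 0 1]
T2·T1 = [1 0 0 4; 0 -8/17 -15/17 -33/17; 0 15/17 -8/17 98/17; 0 0 0 1]
T3·…·T1 = [1 0 0 4; 0 -8/17 -15/17 -33/17; 0 -15/17 8/17 -98/17; 0 0 0 1]
det M = -1; M⁻¹ = [1 0 0 -4; 0 -8/17 -15/17 -6; 0 -15/17 8/17 1; 0 0 0 1]
M⁻¹ · (-1, -72/17, -135/17)ᵀ = (-5, 3, 1)ᵀ

p = (-5, 3, 1)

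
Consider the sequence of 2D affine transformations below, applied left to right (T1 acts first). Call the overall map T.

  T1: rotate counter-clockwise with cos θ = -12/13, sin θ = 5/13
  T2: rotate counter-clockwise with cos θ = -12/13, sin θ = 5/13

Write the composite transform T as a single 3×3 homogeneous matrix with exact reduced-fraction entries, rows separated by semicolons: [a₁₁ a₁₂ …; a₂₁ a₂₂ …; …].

T1 = [-12/13 -5/13 0; 5/13 -12/13 0; 0 0 1]
T2·T1 = [119/169 120/169 0; -120/169 119/169 0; 0 0 1]

T = [119/169 120/169 0; -120/169 119/169 0; 0 0 1]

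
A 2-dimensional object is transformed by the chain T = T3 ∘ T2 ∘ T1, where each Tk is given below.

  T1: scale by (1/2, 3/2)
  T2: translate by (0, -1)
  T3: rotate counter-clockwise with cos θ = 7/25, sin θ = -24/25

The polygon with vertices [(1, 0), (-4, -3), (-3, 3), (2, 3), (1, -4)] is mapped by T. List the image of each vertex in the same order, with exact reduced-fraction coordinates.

T1 scale by (1/2, 3/2): (1, 0) → (1/2, 0); (-4, -3) → (-2, -9/2); (-3, 3) → (-3/2, 9/2); (2, 3) → (1, 9/2); (1, -4) → (1/2, -6)
T2 translate by (0, -1): (1/2, 0) → (1/2, -1); (-2, -9/2) → (-2, -11/2); (-3/2, 9/2) → (-3/2, 7/2); (1, 9/2) → (1, 7/2); (1/2, -6) → (1/2, -7)
T3 rotate counter-clockwise with cos θ = 7/25, sin θ = -24/25: (1/2, -1) → (-41/50, -19/25); (-2, -11/2) → (-146/25, 19/50); (-3/2, 7/2) → (147/50, 121/50); (1, 7/2) → (91/25, 1/50); (1/2, -7) → (-329/50, -61/25)

image vertices: (-41/50, -19/25), (-146/25, 19/50), (147/50, 121/50), (91/25, 1/50), (-329/50, -61/25)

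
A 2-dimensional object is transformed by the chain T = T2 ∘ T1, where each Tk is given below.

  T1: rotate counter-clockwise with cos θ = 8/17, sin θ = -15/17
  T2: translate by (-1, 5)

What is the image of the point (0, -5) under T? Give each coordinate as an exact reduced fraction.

T(p) = (-92/17, 45/17)

T1 rotate counter-clockwise with cos θ = 8/17, sin θ = -15/17: (0, -5) → (-75/17, -40/17)
T2 translate by (-1, 5): (-75/17, -40/17) → (-92/17, 45/17)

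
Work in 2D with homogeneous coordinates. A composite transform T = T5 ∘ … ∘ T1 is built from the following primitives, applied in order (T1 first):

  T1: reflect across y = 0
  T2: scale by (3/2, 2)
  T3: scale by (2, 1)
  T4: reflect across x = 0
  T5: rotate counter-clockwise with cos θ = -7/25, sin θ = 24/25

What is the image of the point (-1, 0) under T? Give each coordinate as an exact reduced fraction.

T1 reflect across y = 0: (-1, 0) → (-1, 0)
T2 scale by (3/2, 2): (-1, 0) → (-3/2, 0)
T3 scale by (2, 1): (-3/2, 0) → (-3, 0)
T4 reflect across x = 0: (-3, 0) → (3, 0)
T5 rotate counter-clockwise with cos θ = -7/25, sin θ = 24/25: (3, 0) → (-21/25, 72/25)

T(p) = (-21/25, 72/25)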